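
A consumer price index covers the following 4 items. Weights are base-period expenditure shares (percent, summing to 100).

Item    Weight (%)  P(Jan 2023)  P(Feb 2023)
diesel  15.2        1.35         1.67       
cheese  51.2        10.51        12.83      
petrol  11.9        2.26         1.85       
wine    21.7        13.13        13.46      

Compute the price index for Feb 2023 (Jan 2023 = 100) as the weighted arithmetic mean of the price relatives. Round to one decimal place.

113.3

diesel: 15.2 × (1.67/1.35) = 15.2 × 1.237037 = 18.8030
cheese: 51.2 × (12.83/10.51) = 51.2 × 1.220742 = 62.5020
petrol: 11.9 × (1.85/2.26) = 11.9 × 0.818584 = 9.7412
wine: 21.7 × (13.46/13.13) = 21.7 × 1.025133 = 22.2454
Index = Σ wᵢ·(p₁ᵢ/p₀ᵢ) = 18.8030 + 62.5020 + 9.7412 + 22.2454 = 113.2915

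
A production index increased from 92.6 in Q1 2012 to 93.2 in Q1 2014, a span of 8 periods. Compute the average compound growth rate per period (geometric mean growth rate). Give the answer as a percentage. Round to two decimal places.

Growth factor = (93.2/92.6)^(1/8) = (1.006479)^(1/8) = 1.000808
Growth rate = 1.000808 − 1 = 0.000808 = 0.0808%

0.08%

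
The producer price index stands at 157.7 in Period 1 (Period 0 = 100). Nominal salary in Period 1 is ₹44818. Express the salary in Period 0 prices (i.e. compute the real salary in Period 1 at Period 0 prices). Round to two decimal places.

28419.78

Real = Nominal ÷ (Index/100) = 44818 ÷ (157.7/100)
     = 44818 ÷ 1.577 = 28419.7844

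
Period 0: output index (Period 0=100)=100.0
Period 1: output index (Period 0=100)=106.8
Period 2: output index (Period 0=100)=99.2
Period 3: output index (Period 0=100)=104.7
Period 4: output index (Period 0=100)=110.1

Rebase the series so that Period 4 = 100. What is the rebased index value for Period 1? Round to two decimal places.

97.00

Rebased(Period 1) = 106.8 / 110.1 × 100 = 97.0027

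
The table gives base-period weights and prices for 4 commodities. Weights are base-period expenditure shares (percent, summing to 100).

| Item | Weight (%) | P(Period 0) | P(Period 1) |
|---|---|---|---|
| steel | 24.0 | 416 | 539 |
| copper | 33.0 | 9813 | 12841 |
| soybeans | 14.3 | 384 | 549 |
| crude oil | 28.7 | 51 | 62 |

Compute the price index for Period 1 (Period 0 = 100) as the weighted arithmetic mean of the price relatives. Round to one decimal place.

steel: 24.0 × (539/416) = 24.0 × 1.295673 = 31.0962
copper: 33.0 × (12841/9813) = 33.0 × 1.308570 = 43.1828
soybeans: 14.3 × (549/384) = 14.3 × 1.429688 = 20.4445
crude oil: 28.7 × (62/51) = 28.7 × 1.215686 = 34.8902
Index = Σ wᵢ·(p₁ᵢ/p₀ᵢ) = 31.0962 + 43.1828 + 20.4445 + 34.8902 = 129.6137

129.6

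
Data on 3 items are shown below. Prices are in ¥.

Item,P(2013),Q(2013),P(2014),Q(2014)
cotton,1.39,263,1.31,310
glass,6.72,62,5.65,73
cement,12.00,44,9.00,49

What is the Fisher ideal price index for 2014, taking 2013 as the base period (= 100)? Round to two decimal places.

Laspeyres component (base-period weights):
ΣP(2014)Q(2013) = 1.31×263 + 5.65×62 + 9.00×44 = 344.53 + 350.3 + 396 = 1090.83
ΣP(2013)Q(2013) = 1.39×263 + 6.72×62 + 12.00×44 = 365.57 + 416.64 + 528 = 1310.21
L = 1090.83 / 1310.21 × 100 = 83.2561
Paasche component (current-period weights):
ΣP(2014)Q(2014) = 1.31×310 + 5.65×73 + 9.00×49 = 406.1 + 412.45 + 441 = 1259.55
ΣP(2013)Q(2014) = 1.39×310 + 6.72×73 + 12.00×49 = 430.9 + 490.56 + 588 = 1509.46
P = 1259.55 / 1509.46 × 100 = 83.4437
Fisher = √(L × P) = √(83.2561 × 83.4437) = 83.3499

83.35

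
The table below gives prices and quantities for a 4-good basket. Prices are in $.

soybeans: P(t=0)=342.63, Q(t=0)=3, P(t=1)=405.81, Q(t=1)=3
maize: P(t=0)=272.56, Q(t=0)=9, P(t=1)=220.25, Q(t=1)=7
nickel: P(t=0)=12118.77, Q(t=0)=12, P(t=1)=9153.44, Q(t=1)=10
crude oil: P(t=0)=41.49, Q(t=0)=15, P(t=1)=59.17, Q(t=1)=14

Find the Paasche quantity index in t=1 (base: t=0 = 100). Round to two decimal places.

Paasche quantity index uses current-period prices as weights.
ΣP(t=1)·Q(t=1) = 405.81×3 + 220.25×7 + 9153.44×10 + 59.17×14 = 1217.43 + 1541.75 + 91534.4 + 828.38 = 95121.96
ΣP(t=1)·Q(t=0) = 405.81×3 + 220.25×9 + 9153.44×12 + 59.17×15 = 1217.43 + 1982.25 + 109841.28 + 887.55 = 113928.51
Index = 95121.96 / 113928.51 × 100 = 83.4927

83.49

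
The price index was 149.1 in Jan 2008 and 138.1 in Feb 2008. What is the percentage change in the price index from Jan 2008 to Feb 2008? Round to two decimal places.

-7.38%

Change = (138.1 − 149.1) / 149.1 × 100
       = -11.0 / 149.1 × 100 = -7.3776%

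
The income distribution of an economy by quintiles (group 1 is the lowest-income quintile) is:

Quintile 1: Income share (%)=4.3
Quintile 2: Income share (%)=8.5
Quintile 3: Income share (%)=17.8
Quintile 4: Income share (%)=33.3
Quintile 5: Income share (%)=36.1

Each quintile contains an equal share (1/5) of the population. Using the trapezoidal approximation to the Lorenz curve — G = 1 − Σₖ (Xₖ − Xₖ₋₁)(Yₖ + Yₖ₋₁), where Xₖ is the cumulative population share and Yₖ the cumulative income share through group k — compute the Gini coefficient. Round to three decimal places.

0.354

Cumulative income shares Yₖ: 0.0430, 0.1280, 0.3060, 0.6390, 1.0000
Σ (Xₖ−Xₖ₋₁)(Yₖ+Yₖ₋₁) = (1/5)(0.0430+0.0000) + (1/5)(0.1280+0.0430) + (1/5)(0.3060+0.1280) + (1/5)(0.6390+0.3060) + (1/5)(1.0000+0.6390)
  = 0.0086 + 0.0342 + 0.0868 + 0.1890 + 0.3278 = 0.6464
G = 1 − 0.6464 = 0.3536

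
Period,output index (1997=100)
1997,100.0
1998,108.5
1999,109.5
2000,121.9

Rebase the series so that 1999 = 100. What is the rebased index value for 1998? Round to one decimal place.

99.1

Rebased(1998) = 108.5 / 109.5 × 100 = 99.0868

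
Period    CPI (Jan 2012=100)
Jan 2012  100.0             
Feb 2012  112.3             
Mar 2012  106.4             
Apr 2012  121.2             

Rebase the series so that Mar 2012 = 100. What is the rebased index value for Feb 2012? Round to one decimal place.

105.5

Rebased(Feb 2012) = 112.3 / 106.4 × 100 = 105.5451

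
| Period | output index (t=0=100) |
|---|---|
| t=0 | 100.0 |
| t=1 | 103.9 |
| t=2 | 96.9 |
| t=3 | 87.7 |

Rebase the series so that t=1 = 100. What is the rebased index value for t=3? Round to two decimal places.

Rebased(t=3) = 87.7 / 103.9 × 100 = 84.4081

84.41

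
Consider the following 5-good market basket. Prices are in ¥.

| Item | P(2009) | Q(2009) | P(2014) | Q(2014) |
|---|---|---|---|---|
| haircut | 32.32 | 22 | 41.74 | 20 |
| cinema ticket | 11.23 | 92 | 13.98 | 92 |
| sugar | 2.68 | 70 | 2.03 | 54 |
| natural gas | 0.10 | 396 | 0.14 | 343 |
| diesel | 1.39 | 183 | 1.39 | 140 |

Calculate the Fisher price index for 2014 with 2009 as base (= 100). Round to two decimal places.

Laspeyres component (base-period weights):
ΣP(2014)Q(2009) = 41.74×22 + 13.98×92 + 2.03×70 + 0.14×396 + 1.39×183 = 918.28 + 1286.16 + 142.1 + 55.44 + 254.37 = 2656.35
ΣP(2009)Q(2009) = 32.32×22 + 11.23×92 + 2.68×70 + 0.10×396 + 1.39×183 = 711.04 + 1033.16 + 187.6 + 39.6 + 254.37 = 2225.77
L = 2656.35 / 2225.77 × 100 = 119.3452
Paasche component (current-period weights):
ΣP(2014)Q(2014) = 41.74×20 + 13.98×92 + 2.03×54 + 0.14×343 + 1.39×140 = 834.8 + 1286.16 + 109.62 + 48.02 + 194.6 = 2473.2
ΣP(2009)Q(2014) = 32.32×20 + 11.23×92 + 2.68×54 + 0.10×343 + 1.39×140 = 646.4 + 1033.16 + 144.72 + 34.3 + 194.6 = 2053.18
P = 2473.2 / 2053.18 × 100 = 120.4570
Fisher = √(L × P) = √(119.3452 × 120.4570) = 119.8998

119.90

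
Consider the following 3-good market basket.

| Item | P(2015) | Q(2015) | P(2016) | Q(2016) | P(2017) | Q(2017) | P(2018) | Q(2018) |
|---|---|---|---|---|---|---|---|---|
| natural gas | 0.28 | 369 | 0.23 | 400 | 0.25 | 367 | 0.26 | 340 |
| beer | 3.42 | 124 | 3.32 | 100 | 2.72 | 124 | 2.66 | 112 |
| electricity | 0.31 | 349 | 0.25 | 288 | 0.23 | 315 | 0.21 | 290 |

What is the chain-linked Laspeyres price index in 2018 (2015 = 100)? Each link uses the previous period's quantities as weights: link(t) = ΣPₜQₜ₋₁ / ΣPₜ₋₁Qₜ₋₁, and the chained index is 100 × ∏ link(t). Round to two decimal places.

Link 2015→2016:
ΣP(2016)Q(2015) = 0.23×369 + 3.32×124 + 0.25×349 = 84.87 + 411.68 + 87.25 = 583.8
ΣP(2015)Q(2015) = 0.28×369 + 3.42×124 + 0.31×349 = 103.32 + 424.08 + 108.19 = 635.59
link = 583.8/635.59 = 0.918517
Link 2016→2017:
ΣP(2017)Q(2016) = 0.25×400 + 2.72×100 + 0.23×288 = 100 + 272 + 66.24 = 438.24
ΣP(2016)Q(2016) = 0.23×400 + 3.32×100 + 0.25×288 = 92 + 332 + 72 = 496
link = 438.24/496 = 0.883548
Link 2017→2018:
ΣP(2018)Q(2017) = 0.26×367 + 2.66×124 + 0.21×315 = 95.42 + 329.84 + 66.15 = 491.41
ΣP(2017)Q(2017) = 0.25×367 + 2.72×124 + 0.23×315 = 91.75 + 337.28 + 72.45 = 501.48
link = 491.41/501.48 = 0.979919
Chained index = 100 × 0.918517 × 0.883548 × 0.979919 = 79.5257

79.53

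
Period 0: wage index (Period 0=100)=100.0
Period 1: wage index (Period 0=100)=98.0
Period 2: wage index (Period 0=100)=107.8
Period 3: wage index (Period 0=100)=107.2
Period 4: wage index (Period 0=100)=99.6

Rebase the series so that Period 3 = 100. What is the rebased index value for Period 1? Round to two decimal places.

Rebased(Period 1) = 98.0 / 107.2 × 100 = 91.4179

91.42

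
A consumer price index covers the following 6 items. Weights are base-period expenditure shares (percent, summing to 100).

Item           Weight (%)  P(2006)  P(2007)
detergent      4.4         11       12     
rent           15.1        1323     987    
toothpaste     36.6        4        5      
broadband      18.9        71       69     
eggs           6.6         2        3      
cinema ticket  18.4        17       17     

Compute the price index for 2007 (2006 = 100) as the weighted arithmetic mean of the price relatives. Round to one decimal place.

108.5

detergent: 4.4 × (12/11) = 4.4 × 1.090909 = 4.8000
rent: 15.1 × (987/1323) = 15.1 × 0.746032 = 11.2651
toothpaste: 36.6 × (5/4) = 36.6 × 1.250000 = 45.7500
broadband: 18.9 × (69/71) = 18.9 × 0.971831 = 18.3676
eggs: 6.6 × (3/2) = 6.6 × 1.500000 = 9.9000
cinema ticket: 18.4 × (17/17) = 18.4 × 1.000000 = 18.4000
Index = Σ wᵢ·(p₁ᵢ/p₀ᵢ) = 4.8000 + 11.2651 + 45.7500 + 18.3676 + 9.9000 + 18.4000 = 108.4827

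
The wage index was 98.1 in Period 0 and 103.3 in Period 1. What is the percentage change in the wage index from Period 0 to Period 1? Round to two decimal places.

Change = (103.3 − 98.1) / 98.1 × 100
       = 5.2 / 98.1 × 100 = 5.3007%

5.30%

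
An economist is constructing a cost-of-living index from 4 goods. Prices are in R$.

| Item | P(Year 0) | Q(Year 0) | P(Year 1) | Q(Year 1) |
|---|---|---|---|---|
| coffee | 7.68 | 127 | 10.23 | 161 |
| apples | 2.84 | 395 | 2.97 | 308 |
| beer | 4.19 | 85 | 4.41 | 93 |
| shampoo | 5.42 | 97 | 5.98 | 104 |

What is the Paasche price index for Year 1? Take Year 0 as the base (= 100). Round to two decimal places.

117.27

Paasche price index uses current-period quantities as weights.
ΣP(Year 1)·Q(Year 1) = 10.23×161 + 2.97×308 + 4.41×93 + 5.98×104 = 1647.03 + 914.76 + 410.13 + 621.92 = 3593.84
ΣP(Year 0)·Q(Year 1) = 7.68×161 + 2.84×308 + 4.19×93 + 5.42×104 = 1236.48 + 874.72 + 389.67 + 563.68 = 3064.55
Index = 3593.84 / 3064.55 × 100 = 117.2714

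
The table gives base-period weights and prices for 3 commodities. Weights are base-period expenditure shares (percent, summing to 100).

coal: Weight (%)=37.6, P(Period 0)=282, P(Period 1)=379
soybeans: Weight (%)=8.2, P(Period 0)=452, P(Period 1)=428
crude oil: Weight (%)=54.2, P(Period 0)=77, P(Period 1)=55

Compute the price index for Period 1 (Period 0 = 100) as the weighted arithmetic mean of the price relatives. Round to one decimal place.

97.0

coal: 37.6 × (379/282) = 37.6 × 1.343972 = 50.5333
soybeans: 8.2 × (428/452) = 8.2 × 0.946903 = 7.7646
crude oil: 54.2 × (55/77) = 54.2 × 0.714286 = 38.7143
Index = Σ wᵢ·(p₁ᵢ/p₀ᵢ) = 50.5333 + 7.7646 + 38.7143 = 97.0122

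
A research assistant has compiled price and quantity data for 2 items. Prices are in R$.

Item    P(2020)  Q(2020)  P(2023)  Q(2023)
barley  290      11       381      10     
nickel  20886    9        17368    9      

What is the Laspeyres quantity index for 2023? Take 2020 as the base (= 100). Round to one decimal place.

99.8

Laspeyres quantity index uses base-period prices as weights.
ΣP(2020)·Q(2023) = 290×10 + 20886×9 = 2900 + 187974 = 190874
ΣP(2020)·Q(2020) = 290×11 + 20886×9 = 3190 + 187974 = 191164
Index = 190874 / 191164 × 100 = 99.8483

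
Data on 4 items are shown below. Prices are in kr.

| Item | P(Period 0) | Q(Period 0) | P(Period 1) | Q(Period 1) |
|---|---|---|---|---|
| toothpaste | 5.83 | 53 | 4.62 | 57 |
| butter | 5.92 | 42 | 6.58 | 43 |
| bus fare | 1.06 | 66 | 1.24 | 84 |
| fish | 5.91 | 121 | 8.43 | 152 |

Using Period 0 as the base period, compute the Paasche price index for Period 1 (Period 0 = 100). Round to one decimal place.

Paasche price index uses current-period quantities as weights.
ΣP(Period 1)·Q(Period 1) = 4.62×57 + 6.58×43 + 1.24×84 + 8.43×152 = 263.34 + 282.94 + 104.16 + 1281.36 = 1931.8
ΣP(Period 0)·Q(Period 1) = 5.83×57 + 5.92×43 + 1.06×84 + 5.91×152 = 332.31 + 254.56 + 89.04 + 898.32 = 1574.23
Index = 1931.8 / 1574.23 × 100 = 122.7140

122.7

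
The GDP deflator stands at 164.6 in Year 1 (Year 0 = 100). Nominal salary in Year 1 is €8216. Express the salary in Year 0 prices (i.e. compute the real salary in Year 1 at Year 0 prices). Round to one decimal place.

4991.5

Real = Nominal ÷ (Index/100) = 8216 ÷ (164.6/100)
     = 8216 ÷ 1.646 = 4991.4945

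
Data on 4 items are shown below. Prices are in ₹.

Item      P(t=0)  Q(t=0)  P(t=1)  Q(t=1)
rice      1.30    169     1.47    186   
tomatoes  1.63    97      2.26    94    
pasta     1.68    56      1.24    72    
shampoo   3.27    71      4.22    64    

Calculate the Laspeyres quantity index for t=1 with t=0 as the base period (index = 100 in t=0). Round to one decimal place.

Laspeyres quantity index uses base-period prices as weights.
ΣP(t=0)·Q(t=1) = 1.30×186 + 1.63×94 + 1.68×72 + 3.27×64 = 241.8 + 153.22 + 120.96 + 209.28 = 725.26
ΣP(t=0)·Q(t=0) = 1.30×169 + 1.63×97 + 1.68×56 + 3.27×71 = 219.7 + 158.11 + 94.08 + 232.17 = 704.06
Index = 725.26 / 704.06 × 100 = 103.0111

103.0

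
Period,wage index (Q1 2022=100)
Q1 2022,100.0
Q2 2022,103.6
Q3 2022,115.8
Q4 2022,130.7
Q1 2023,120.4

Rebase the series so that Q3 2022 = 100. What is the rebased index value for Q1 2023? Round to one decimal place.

104.0

Rebased(Q1 2023) = 120.4 / 115.8 × 100 = 103.9724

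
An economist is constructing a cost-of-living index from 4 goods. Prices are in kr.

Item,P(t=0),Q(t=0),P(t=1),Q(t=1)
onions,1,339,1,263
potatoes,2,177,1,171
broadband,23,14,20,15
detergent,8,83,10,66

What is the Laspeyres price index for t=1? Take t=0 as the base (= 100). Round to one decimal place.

96.8

Laspeyres price index uses base-period quantities as weights.
ΣP(t=1)·Q(t=0) = 1×339 + 1×177 + 20×14 + 10×83 = 339 + 177 + 280 + 830 = 1626
ΣP(t=0)·Q(t=0) = 1×339 + 2×177 + 23×14 + 8×83 = 339 + 354 + 322 + 664 = 1679
Index = 1626 / 1679 × 100 = 96.8434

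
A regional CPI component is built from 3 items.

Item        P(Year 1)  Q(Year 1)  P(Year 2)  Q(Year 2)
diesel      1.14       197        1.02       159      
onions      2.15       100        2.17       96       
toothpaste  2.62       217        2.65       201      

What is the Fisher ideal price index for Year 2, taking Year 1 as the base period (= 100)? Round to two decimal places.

98.64

Laspeyres component (base-period weights):
ΣP(Year 2)Q(Year 1) = 1.02×197 + 2.17×100 + 2.65×217 = 200.94 + 217 + 575.05 = 992.99
ΣP(Year 1)Q(Year 1) = 1.14×197 + 2.15×100 + 2.62×217 = 224.58 + 215 + 568.54 = 1008.12
L = 992.99 / 1008.12 × 100 = 98.4992
Paasche component (current-period weights):
ΣP(Year 2)Q(Year 2) = 1.02×159 + 2.17×96 + 2.65×201 = 162.18 + 208.32 + 532.65 = 903.15
ΣP(Year 1)Q(Year 2) = 1.14×159 + 2.15×96 + 2.62×201 = 181.26 + 206.4 + 526.62 = 914.28
P = 903.15 / 914.28 × 100 = 98.7826
Fisher = √(L × P) = √(98.4992 × 98.7826) = 98.6408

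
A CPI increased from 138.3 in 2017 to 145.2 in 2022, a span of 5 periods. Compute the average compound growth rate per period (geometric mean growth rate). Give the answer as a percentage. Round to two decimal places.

Growth factor = (145.2/138.3)^(1/5) = (1.049892)^(1/5) = 1.009785
Growth rate = 1.009785 − 1 = 0.009785 = 0.9785%

0.98%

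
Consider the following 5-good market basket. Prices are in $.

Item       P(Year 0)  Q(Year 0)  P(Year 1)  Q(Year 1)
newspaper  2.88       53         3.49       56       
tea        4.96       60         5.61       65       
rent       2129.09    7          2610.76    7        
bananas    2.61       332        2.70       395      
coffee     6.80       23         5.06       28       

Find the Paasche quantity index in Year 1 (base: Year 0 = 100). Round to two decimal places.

101.18

Paasche quantity index uses current-period prices as weights.
ΣP(Year 1)·Q(Year 1) = 3.49×56 + 5.61×65 + 2610.76×7 + 2.70×395 + 5.06×28 = 195.44 + 364.65 + 18275.32 + 1066.5 + 141.68 = 20043.59
ΣP(Year 1)·Q(Year 0) = 3.49×53 + 5.61×60 + 2610.76×7 + 2.70×332 + 5.06×23 = 184.97 + 336.6 + 18275.32 + 896.4 + 116.38 = 19809.67
Index = 20043.59 / 19809.67 × 100 = 101.1808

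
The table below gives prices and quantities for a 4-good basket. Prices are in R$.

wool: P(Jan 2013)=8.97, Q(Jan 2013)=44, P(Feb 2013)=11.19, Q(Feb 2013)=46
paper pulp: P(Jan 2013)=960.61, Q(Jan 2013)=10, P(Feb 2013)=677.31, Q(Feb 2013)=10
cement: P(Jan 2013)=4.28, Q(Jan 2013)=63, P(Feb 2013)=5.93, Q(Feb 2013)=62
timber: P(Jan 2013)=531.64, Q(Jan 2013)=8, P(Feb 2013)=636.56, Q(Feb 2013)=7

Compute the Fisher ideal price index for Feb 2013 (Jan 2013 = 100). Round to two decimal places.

Laspeyres component (base-period weights):
ΣP(Feb 2013)Q(Jan 2013) = 11.19×44 + 677.31×10 + 5.93×63 + 636.56×8 = 492.36 + 6773.1 + 373.59 + 5092.48 = 12731.53
ΣP(Jan 2013)Q(Jan 2013) = 8.97×44 + 960.61×10 + 4.28×63 + 531.64×8 = 394.68 + 9606.1 + 269.64 + 4253.12 = 14523.54
L = 12731.53 / 14523.54 × 100 = 87.6613
Paasche component (current-period weights):
ΣP(Feb 2013)Q(Feb 2013) = 11.19×46 + 677.31×10 + 5.93×62 + 636.56×7 = 514.74 + 6773.1 + 367.66 + 4455.92 = 12111.42
ΣP(Jan 2013)Q(Feb 2013) = 8.97×46 + 960.61×10 + 4.28×62 + 531.64×7 = 412.62 + 9606.1 + 265.36 + 3721.48 = 14005.56
P = 12111.42 / 14005.56 × 100 = 86.4758
Fisher = √(L × P) = √(87.6613 × 86.4758) = 87.0666

87.07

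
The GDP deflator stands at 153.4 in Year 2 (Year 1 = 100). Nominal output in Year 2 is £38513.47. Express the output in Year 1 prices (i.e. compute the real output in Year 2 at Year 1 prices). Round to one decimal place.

25106.6

Real = Nominal ÷ (Index/100) = 38513.47 ÷ (153.4/100)
     = 38513.47 ÷ 1.534 = 25106.5645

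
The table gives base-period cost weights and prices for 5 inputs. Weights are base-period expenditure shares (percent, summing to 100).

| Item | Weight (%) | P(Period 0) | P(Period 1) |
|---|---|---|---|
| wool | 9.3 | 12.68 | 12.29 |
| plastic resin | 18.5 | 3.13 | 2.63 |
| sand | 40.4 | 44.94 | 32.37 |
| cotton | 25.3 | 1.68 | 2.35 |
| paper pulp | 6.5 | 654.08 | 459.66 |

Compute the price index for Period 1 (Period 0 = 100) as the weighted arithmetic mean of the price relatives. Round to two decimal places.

93.62

wool: 9.3 × (12.29/12.68) = 9.3 × 0.969243 = 9.0140
plastic resin: 18.5 × (2.63/3.13) = 18.5 × 0.840256 = 15.5447
sand: 40.4 × (32.37/44.94) = 40.4 × 0.720294 = 29.0999
cotton: 25.3 × (2.35/1.68) = 25.3 × 1.398810 = 35.3899
paper pulp: 6.5 × (459.66/654.08) = 6.5 × 0.702758 = 4.5679
Index = Σ wᵢ·(p₁ᵢ/p₀ᵢ) = 9.0140 + 15.5447 + 29.0999 + 35.3899 + 4.5679 = 93.6164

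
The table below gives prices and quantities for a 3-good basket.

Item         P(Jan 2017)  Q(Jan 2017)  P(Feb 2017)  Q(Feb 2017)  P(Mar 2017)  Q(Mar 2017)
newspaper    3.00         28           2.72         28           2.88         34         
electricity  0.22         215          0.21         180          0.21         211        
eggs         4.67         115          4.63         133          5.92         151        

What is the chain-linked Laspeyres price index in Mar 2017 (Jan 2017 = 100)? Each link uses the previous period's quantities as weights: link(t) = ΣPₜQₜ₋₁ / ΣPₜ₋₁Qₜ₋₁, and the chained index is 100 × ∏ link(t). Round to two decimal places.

Link Jan 2017→Feb 2017:
ΣP(Feb 2017)Q(Jan 2017) = 2.72×28 + 0.21×215 + 4.63×115 = 76.16 + 45.15 + 532.45 = 653.76
ΣP(Jan 2017)Q(Jan 2017) = 3.00×28 + 0.22×215 + 4.67×115 = 84 + 47.3 + 537.05 = 668.35
link = 653.76/668.35 = 0.978170
Link Feb 2017→Mar 2017:
ΣP(Mar 2017)Q(Feb 2017) = 2.88×28 + 0.21×180 + 5.92×133 = 80.64 + 37.8 + 787.36 = 905.8
ΣP(Feb 2017)Q(Feb 2017) = 2.72×28 + 0.21×180 + 4.63×133 = 76.16 + 37.8 + 615.79 = 729.75
link = 905.8/729.75 = 1.241247
Chained index = 100 × 0.978170 × 1.241247 = 121.4151

121.42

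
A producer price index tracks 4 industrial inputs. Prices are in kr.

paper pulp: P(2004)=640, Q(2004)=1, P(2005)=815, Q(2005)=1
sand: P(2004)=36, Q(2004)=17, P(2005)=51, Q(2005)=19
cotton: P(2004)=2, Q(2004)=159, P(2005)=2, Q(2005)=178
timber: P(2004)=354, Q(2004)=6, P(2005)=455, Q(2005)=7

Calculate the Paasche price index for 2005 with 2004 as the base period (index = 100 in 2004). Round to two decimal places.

128.07

Paasche price index uses current-period quantities as weights.
ΣP(2005)·Q(2005) = 815×1 + 51×19 + 2×178 + 455×7 = 815 + 969 + 356 + 3185 = 5325
ΣP(2004)·Q(2005) = 640×1 + 36×19 + 2×178 + 354×7 = 640 + 684 + 356 + 2478 = 4158
Index = 5325 / 4158 × 100 = 128.0664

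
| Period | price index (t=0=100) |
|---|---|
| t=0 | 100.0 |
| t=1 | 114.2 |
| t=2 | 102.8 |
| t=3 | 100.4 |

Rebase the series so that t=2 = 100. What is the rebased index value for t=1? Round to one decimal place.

111.1

Rebased(t=1) = 114.2 / 102.8 × 100 = 111.0895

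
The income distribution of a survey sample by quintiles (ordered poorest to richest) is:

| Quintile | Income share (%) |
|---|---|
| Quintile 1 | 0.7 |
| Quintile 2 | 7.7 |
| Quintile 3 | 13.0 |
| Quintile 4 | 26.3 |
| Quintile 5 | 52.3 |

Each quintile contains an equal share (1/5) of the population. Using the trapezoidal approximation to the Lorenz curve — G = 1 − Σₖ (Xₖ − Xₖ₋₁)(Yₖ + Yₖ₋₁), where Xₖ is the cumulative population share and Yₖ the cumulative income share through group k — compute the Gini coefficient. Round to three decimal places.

Cumulative income shares Yₖ: 0.0070, 0.0840, 0.2140, 0.4770, 1.0000
Σ (Xₖ−Xₖ₋₁)(Yₖ+Yₖ₋₁) = (1/5)(0.0070+0.0000) + (1/5)(0.0840+0.0070) + (1/5)(0.2140+0.0840) + (1/5)(0.4770+0.2140) + (1/5)(1.0000+0.4770)
  = 0.0014 + 0.0182 + 0.0596 + 0.1382 + 0.2954 = 0.5128
G = 1 − 0.5128 = 0.4872

0.487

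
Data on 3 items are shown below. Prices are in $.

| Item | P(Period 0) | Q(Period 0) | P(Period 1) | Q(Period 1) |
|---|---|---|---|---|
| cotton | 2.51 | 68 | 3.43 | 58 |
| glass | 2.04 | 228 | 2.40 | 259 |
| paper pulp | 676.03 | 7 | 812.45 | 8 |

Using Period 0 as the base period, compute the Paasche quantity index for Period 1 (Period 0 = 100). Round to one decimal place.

Paasche quantity index uses current-period prices as weights.
ΣP(Period 1)·Q(Period 1) = 3.43×58 + 2.40×259 + 812.45×8 = 198.94 + 621.6 + 6499.6 = 7320.14
ΣP(Period 1)·Q(Period 0) = 3.43×68 + 2.40×228 + 812.45×7 = 233.24 + 547.2 + 5687.15 = 6467.59
Index = 7320.14 / 6467.59 × 100 = 113.1819

113.2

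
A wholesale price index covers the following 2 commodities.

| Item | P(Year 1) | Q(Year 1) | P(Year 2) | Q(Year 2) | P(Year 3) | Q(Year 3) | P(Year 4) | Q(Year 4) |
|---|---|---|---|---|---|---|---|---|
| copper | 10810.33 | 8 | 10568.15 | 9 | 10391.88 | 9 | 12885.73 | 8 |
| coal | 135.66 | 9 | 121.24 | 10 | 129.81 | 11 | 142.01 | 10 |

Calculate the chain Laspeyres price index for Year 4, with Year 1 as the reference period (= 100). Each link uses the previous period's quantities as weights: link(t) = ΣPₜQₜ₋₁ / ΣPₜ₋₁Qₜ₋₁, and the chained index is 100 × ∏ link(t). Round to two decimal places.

Link Year 1→Year 2:
ΣP(Year 2)Q(Year 1) = 10568.15×8 + 121.24×9 = 84545.2 + 1091.16 = 85636.36
ΣP(Year 1)Q(Year 1) = 10810.33×8 + 135.66×9 = 86482.64 + 1220.94 = 87703.58
link = 85636.36/87703.58 = 0.976429
Link Year 2→Year 3:
ΣP(Year 3)Q(Year 2) = 10391.88×9 + 129.81×10 = 93526.92 + 1298.1 = 94825.02
ΣP(Year 2)Q(Year 2) = 10568.15×9 + 121.24×10 = 95113.35 + 1212.4 = 96325.75
link = 94825.02/96325.75 = 0.984420
Link Year 3→Year 4:
ΣP(Year 4)Q(Year 3) = 12885.73×9 + 142.01×11 = 115971.57 + 1562.11 = 117533.68
ΣP(Year 3)Q(Year 3) = 10391.88×9 + 129.81×11 = 93526.92 + 1427.91 = 94954.83
link = 117533.68/94954.83 = 1.237785
Chained index = 100 × 0.976429 × 0.984420 × 1.237785 = 118.9780

118.98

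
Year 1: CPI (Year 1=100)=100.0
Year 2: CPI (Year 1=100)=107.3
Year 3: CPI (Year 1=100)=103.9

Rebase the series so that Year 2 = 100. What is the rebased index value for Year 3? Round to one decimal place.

Rebased(Year 3) = 103.9 / 107.3 × 100 = 96.8313

96.8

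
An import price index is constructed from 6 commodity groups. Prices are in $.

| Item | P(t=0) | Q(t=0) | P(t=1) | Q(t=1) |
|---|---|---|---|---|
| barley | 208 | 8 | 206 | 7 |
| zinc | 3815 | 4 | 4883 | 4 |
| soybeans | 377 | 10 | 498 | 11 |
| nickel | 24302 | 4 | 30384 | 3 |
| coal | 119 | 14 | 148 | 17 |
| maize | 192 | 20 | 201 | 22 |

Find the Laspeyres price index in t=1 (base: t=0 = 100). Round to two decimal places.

Laspeyres price index uses base-period quantities as weights.
ΣP(t=1)·Q(t=0) = 206×8 + 4883×4 + 498×10 + 30384×4 + 148×14 + 201×20 = 1648 + 19532 + 4980 + 121536 + 2072 + 4020 = 153788
ΣP(t=0)·Q(t=0) = 208×8 + 3815×4 + 377×10 + 24302×4 + 119×14 + 192×20 = 1664 + 15260 + 3770 + 97208 + 1666 + 3840 = 123408
Index = 153788 / 123408 × 100 = 124.6175

124.62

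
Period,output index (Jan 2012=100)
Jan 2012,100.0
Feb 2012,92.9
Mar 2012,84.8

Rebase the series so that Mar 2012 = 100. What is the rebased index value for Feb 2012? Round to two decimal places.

109.55

Rebased(Feb 2012) = 92.9 / 84.8 × 100 = 109.5519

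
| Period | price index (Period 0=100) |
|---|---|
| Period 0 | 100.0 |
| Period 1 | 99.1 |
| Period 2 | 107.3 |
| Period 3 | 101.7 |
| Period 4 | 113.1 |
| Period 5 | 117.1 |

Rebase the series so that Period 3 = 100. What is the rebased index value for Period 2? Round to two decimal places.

105.51

Rebased(Period 2) = 107.3 / 101.7 × 100 = 105.5064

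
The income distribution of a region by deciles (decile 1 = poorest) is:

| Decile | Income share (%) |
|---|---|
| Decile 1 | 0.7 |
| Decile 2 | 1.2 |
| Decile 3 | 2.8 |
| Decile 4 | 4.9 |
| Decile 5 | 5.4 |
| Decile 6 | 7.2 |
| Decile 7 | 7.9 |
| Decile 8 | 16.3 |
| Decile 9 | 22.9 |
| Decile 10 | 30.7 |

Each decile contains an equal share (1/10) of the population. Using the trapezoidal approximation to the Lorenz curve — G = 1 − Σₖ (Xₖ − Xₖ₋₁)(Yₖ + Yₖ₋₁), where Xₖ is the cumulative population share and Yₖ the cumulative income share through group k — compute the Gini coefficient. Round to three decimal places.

Cumulative income shares Yₖ: 0.0070, 0.0190, 0.0470, 0.0960, 0.1500, 0.2220, 0.3010, 0.4640, 0.6930, 1.0000
Σ (Xₖ−Xₖ₋₁)(Yₖ+Yₖ₋₁) = (1/10)(0.0070+0.0000) + (1/10)(0.0190+0.0070) + (1/10)(0.0470+0.0190) + (1/10)(0.0960+0.0470) + (1/10)(0.1500+0.0960) + (1/10)(0.2220+0.1500) + (1/10)(0.3010+0.2220) + (1/10)(0.4640+0.3010) + (1/10)(0.6930+0.4640) + (1/10)(1.0000+0.6930)
  = 0.0007 + 0.0026 + 0.0066 + 0.0143 + 0.0246 + 0.0372 + 0.0523 + 0.0765 + 0.1157 + 0.1693 = 0.4998
G = 1 − 0.4998 = 0.5002

0.500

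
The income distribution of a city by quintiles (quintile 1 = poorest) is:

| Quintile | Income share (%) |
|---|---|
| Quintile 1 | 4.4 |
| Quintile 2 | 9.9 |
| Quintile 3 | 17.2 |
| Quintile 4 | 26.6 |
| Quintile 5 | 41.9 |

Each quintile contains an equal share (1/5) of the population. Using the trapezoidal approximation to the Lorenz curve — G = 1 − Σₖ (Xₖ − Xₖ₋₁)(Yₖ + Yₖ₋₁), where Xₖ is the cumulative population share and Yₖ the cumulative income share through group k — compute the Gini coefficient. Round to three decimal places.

0.367

Cumulative income shares Yₖ: 0.0440, 0.1430, 0.3150, 0.5810, 1.0000
Σ (Xₖ−Xₖ₋₁)(Yₖ+Yₖ₋₁) = (1/5)(0.0440+0.0000) + (1/5)(0.1430+0.0440) + (1/5)(0.3150+0.1430) + (1/5)(0.5810+0.3150) + (1/5)(1.0000+0.5810)
  = 0.0088 + 0.0374 + 0.0916 + 0.1792 + 0.3162 = 0.6332
G = 1 − 0.6332 = 0.3668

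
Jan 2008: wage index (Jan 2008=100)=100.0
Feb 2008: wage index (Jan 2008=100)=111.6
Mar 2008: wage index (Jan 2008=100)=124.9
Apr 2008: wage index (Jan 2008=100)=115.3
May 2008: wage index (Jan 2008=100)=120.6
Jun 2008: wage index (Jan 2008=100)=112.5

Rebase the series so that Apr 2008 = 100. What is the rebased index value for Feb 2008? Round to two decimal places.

Rebased(Feb 2008) = 111.6 / 115.3 × 100 = 96.7910

96.79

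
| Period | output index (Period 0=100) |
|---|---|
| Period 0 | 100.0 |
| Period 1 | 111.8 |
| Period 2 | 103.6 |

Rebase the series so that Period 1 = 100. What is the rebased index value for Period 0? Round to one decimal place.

89.4

Rebased(Period 0) = 100.0 / 111.8 × 100 = 89.4454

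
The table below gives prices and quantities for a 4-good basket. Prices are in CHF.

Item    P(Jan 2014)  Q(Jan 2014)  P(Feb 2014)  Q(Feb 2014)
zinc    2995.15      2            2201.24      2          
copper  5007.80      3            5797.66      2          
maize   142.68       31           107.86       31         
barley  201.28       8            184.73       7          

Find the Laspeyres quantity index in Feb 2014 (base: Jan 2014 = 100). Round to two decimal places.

Laspeyres quantity index uses base-period prices as weights.
ΣP(Jan 2014)·Q(Feb 2014) = 2995.15×2 + 5007.80×2 + 142.68×31 + 201.28×7 = 5990.3 + 10015.6 + 4423.08 + 1408.96 = 21837.94
ΣP(Jan 2014)·Q(Jan 2014) = 2995.15×2 + 5007.80×3 + 142.68×31 + 201.28×8 = 5990.3 + 15023.4 + 4423.08 + 1610.24 = 27047.02
Index = 21837.94 / 27047.02 × 100 = 80.7407

80.74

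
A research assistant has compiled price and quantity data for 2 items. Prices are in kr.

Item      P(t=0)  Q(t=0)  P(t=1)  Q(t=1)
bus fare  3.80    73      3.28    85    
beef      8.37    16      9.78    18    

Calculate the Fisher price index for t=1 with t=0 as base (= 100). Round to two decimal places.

96.14

Laspeyres component (base-period weights):
ΣP(t=1)Q(t=0) = 3.28×73 + 9.78×16 = 239.44 + 156.48 = 395.92
ΣP(t=0)Q(t=0) = 3.80×73 + 8.37×16 = 277.4 + 133.92 = 411.32
L = 395.92 / 411.32 × 100 = 96.2560
Paasche component (current-period weights):
ΣP(t=1)Q(t=1) = 3.28×85 + 9.78×18 = 278.8 + 176.04 = 454.84
ΣP(t=0)Q(t=1) = 3.80×85 + 8.37×18 = 323 + 150.66 = 473.66
P = 454.84 / 473.66 × 100 = 96.0267
Fisher = √(L × P) = √(96.2560 × 96.0267) = 96.1413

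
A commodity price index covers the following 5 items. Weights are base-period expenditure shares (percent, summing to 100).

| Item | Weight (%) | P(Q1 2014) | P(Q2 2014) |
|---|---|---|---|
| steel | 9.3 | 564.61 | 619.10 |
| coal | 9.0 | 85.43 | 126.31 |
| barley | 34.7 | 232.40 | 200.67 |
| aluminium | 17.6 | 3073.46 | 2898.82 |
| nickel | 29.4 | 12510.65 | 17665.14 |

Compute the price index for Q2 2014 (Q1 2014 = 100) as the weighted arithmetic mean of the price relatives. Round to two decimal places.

111.58

steel: 9.3 × (619.10/564.61) = 9.3 × 1.096509 = 10.1975
coal: 9.0 × (126.31/85.43) = 9.0 × 1.478520 = 13.3067
barley: 34.7 × (200.67/232.40) = 34.7 × 0.863468 = 29.9623
aluminium: 17.6 × (2898.82/3073.46) = 17.6 × 0.943178 = 16.5999
nickel: 29.4 × (17665.14/12510.65) = 29.4 × 1.412008 = 41.5130
Index = Σ wᵢ·(p₁ᵢ/p₀ᵢ) = 10.1975 + 13.3067 + 29.9623 + 16.5999 + 41.5130 = 111.5795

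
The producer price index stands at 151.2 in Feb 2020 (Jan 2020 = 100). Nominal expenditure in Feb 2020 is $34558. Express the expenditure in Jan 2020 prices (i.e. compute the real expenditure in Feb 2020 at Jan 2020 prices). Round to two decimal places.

Real = Nominal ÷ (Index/100) = 34558 ÷ (151.2/100)
     = 34558 ÷ 1.512 = 22855.8201

22855.82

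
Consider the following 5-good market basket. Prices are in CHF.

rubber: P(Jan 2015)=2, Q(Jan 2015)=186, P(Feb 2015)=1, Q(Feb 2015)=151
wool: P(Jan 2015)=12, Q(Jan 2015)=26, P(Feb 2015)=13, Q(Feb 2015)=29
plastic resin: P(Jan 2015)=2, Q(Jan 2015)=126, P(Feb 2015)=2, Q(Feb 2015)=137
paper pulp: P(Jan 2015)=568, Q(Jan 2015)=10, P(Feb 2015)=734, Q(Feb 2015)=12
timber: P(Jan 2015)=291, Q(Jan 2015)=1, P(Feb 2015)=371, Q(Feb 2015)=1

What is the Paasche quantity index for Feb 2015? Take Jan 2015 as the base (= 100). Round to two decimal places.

117.60

Paasche quantity index uses current-period prices as weights.
ΣP(Feb 2015)·Q(Feb 2015) = 1×151 + 13×29 + 2×137 + 734×12 + 371×1 = 151 + 377 + 274 + 8808 + 371 = 9981
ΣP(Feb 2015)·Q(Jan 2015) = 1×186 + 13×26 + 2×126 + 734×10 + 371×1 = 186 + 338 + 252 + 7340 + 371 = 8487
Index = 9981 / 8487 × 100 = 117.6034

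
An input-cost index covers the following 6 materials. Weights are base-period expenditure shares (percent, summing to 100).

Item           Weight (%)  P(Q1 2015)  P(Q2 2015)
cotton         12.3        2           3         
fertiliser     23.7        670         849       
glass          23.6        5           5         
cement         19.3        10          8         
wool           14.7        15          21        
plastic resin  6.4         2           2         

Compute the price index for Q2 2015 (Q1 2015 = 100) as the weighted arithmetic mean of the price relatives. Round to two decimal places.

cotton: 12.3 × (3/2) = 12.3 × 1.500000 = 18.4500
fertiliser: 23.7 × (849/670) = 23.7 × 1.267164 = 30.0318
glass: 23.6 × (5/5) = 23.6 × 1.000000 = 23.6000
cement: 19.3 × (8/10) = 19.3 × 0.800000 = 15.4400
wool: 14.7 × (21/15) = 14.7 × 1.400000 = 20.5800
plastic resin: 6.4 × (2/2) = 6.4 × 1.000000 = 6.4000
Index = Σ wᵢ·(p₁ᵢ/p₀ᵢ) = 18.4500 + 30.0318 + 23.6000 + 15.4400 + 20.5800 + 6.4000 = 114.5018

114.50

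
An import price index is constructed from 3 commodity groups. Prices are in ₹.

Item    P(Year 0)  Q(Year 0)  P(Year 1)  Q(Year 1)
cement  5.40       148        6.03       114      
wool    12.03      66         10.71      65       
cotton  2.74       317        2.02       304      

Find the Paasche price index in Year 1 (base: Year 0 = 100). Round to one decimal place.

89.6

Paasche price index uses current-period quantities as weights.
ΣP(Year 1)·Q(Year 1) = 6.03×114 + 10.71×65 + 2.02×304 = 687.42 + 696.15 + 614.08 = 1997.65
ΣP(Year 0)·Q(Year 1) = 5.40×114 + 12.03×65 + 2.74×304 = 615.6 + 781.95 + 832.96 = 2230.51
Index = 1997.65 / 2230.51 × 100 = 89.5602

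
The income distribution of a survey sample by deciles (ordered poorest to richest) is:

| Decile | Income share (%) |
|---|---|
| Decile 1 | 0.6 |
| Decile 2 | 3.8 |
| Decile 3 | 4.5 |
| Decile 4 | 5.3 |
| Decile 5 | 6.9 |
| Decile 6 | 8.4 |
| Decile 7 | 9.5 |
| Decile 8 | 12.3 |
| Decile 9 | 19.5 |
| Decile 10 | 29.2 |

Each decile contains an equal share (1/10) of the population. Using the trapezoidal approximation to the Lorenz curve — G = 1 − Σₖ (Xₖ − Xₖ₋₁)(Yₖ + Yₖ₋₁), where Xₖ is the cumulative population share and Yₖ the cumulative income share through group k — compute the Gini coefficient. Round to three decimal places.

Cumulative income shares Yₖ: 0.0060, 0.0440, 0.0890, 0.1420, 0.2110, 0.2950, 0.3900, 0.5130, 0.7080, 1.0000
Σ (Xₖ−Xₖ₋₁)(Yₖ+Yₖ₋₁) = (1/10)(0.0060+0.0000) + (1/10)(0.0440+0.0060) + (1/10)(0.0890+0.0440) + (1/10)(0.1420+0.0890) + (1/10)(0.2110+0.1420) + (1/10)(0.2950+0.2110) + (1/10)(0.3900+0.2950) + (1/10)(0.5130+0.3900) + (1/10)(0.7080+0.5130) + (1/10)(1.0000+0.7080)
  = 0.0006 + 0.0050 + 0.0133 + 0.0231 + 0.0353 + 0.0506 + 0.0685 + 0.0903 + 0.1221 + 0.1708 = 0.5796
G = 1 − 0.5796 = 0.4204

0.420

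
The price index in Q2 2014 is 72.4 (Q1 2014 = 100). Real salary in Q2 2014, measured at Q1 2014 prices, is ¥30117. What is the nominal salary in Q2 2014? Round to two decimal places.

Nominal = Real × (Index/100) = 30117 × (72.4/100)
        = 30117 × 0.724 = 21804.7080

21804.71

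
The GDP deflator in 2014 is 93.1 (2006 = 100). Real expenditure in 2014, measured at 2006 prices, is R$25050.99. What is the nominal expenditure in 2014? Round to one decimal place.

23322.5

Nominal = Real × (Index/100) = 25050.99 × (93.1/100)
        = 25050.99 × 0.931 = 23322.4717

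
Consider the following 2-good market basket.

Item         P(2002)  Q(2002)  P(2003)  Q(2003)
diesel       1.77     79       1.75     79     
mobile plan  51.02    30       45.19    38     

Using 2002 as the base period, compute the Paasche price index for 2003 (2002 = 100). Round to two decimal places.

89.27

Paasche price index uses current-period quantities as weights.
ΣP(2003)·Q(2003) = 1.75×79 + 45.19×38 = 138.25 + 1717.22 = 1855.47
ΣP(2002)·Q(2003) = 1.77×79 + 51.02×38 = 139.83 + 1938.76 = 2078.59
Index = 1855.47 / 2078.59 × 100 = 89.2658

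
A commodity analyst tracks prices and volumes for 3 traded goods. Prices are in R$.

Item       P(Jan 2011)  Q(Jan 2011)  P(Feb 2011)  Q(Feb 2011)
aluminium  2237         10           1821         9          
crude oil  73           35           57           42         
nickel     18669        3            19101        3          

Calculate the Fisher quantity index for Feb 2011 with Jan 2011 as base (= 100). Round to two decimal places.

98.02

Laspeyres component (base-period weights):
ΣP(Jan 2011)Q(Feb 2011) = 2237×9 + 73×42 + 18669×3 = 20133 + 3066 + 56007 = 79206
ΣP(Jan 2011)Q(Jan 2011) = 2237×10 + 73×35 + 18669×3 = 22370 + 2555 + 56007 = 80932
L = 79206 / 80932 × 100 = 97.8673
Paasche component (current-period weights):
ΣP(Feb 2011)Q(Feb 2011) = 1821×9 + 57×42 + 19101×3 = 16389 + 2394 + 57303 = 76086
ΣP(Feb 2011)Q(Jan 2011) = 1821×10 + 57×35 + 19101×3 = 18210 + 1995 + 57303 = 77508
P = 76086 / 77508 × 100 = 98.1654
Fisher = √(L × P) = √(97.8673 × 98.1654) = 98.0162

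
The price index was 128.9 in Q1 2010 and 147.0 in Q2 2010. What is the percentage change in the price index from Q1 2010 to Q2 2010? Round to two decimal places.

Change = (147.0 − 128.9) / 128.9 × 100
       = 18.1 / 128.9 × 100 = 14.0419%

14.04%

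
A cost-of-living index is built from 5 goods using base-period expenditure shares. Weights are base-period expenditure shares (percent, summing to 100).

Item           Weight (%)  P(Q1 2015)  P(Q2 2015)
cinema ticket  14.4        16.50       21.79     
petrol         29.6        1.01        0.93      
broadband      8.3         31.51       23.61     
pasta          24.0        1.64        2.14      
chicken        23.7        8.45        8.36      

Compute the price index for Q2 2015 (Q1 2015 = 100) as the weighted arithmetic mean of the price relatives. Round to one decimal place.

107.3

cinema ticket: 14.4 × (21.79/16.50) = 14.4 × 1.320606 = 19.0167
petrol: 29.6 × (0.93/1.01) = 29.6 × 0.920792 = 27.2554
broadband: 8.3 × (23.61/31.51) = 8.3 × 0.749286 = 6.2191
pasta: 24.0 × (2.14/1.64) = 24.0 × 1.304878 = 31.3171
chicken: 23.7 × (8.36/8.45) = 23.7 × 0.989349 = 23.4476
Index = Σ wᵢ·(p₁ᵢ/p₀ᵢ) = 19.0167 + 27.2554 + 6.2191 + 31.3171 + 23.4476 = 107.2559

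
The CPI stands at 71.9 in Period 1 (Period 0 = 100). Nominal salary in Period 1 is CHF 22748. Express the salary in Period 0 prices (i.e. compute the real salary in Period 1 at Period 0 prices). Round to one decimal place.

Real = Nominal ÷ (Index/100) = 22748 ÷ (71.9/100)
     = 22748 ÷ 0.719 = 31638.3866

31638.4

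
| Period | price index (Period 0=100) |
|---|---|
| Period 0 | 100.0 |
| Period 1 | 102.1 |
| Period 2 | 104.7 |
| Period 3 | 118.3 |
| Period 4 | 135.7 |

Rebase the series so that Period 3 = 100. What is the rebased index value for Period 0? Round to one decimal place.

Rebased(Period 0) = 100.0 / 118.3 × 100 = 84.5309

84.5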